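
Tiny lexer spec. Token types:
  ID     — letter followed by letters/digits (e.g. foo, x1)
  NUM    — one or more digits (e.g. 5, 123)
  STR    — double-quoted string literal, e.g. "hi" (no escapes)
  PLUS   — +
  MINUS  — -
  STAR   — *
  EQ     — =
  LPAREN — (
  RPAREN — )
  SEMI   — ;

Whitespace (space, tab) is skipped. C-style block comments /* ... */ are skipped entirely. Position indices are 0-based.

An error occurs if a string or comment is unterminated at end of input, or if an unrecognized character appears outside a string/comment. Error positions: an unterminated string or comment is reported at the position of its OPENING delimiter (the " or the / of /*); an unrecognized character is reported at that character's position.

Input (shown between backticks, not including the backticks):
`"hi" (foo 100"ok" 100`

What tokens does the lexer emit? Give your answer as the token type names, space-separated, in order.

Answer: STR LPAREN ID NUM STR NUM

Derivation:
pos=0: enter STRING mode
pos=0: emit STR "hi" (now at pos=4)
pos=5: emit LPAREN '('
pos=6: emit ID 'foo' (now at pos=9)
pos=10: emit NUM '100' (now at pos=13)
pos=13: enter STRING mode
pos=13: emit STR "ok" (now at pos=17)
pos=18: emit NUM '100' (now at pos=21)
DONE. 6 tokens: [STR, LPAREN, ID, NUM, STR, NUM]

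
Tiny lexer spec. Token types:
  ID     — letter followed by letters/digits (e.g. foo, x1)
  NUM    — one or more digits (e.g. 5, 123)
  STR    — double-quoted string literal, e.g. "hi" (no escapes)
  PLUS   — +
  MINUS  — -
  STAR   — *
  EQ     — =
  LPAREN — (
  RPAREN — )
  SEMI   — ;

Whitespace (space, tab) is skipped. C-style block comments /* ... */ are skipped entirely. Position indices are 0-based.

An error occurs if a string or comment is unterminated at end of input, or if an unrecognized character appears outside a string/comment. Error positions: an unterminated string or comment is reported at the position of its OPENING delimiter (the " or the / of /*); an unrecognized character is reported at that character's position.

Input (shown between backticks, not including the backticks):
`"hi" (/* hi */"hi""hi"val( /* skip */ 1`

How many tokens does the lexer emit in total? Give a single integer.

pos=0: enter STRING mode
pos=0: emit STR "hi" (now at pos=4)
pos=5: emit LPAREN '('
pos=6: enter COMMENT mode (saw '/*')
exit COMMENT mode (now at pos=14)
pos=14: enter STRING mode
pos=14: emit STR "hi" (now at pos=18)
pos=18: enter STRING mode
pos=18: emit STR "hi" (now at pos=22)
pos=22: emit ID 'val' (now at pos=25)
pos=25: emit LPAREN '('
pos=27: enter COMMENT mode (saw '/*')
exit COMMENT mode (now at pos=37)
pos=38: emit NUM '1' (now at pos=39)
DONE. 7 tokens: [STR, LPAREN, STR, STR, ID, LPAREN, NUM]

Answer: 7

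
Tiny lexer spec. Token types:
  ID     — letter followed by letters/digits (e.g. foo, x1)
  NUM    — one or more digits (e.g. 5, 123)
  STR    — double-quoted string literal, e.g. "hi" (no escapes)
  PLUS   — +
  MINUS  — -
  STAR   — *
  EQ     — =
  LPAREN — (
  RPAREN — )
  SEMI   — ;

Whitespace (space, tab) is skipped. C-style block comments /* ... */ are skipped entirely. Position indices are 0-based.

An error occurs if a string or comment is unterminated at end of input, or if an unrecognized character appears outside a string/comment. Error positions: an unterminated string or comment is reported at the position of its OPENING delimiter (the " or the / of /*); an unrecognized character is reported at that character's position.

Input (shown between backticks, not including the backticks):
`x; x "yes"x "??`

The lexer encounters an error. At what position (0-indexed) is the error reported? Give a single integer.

Answer: 12

Derivation:
pos=0: emit ID 'x' (now at pos=1)
pos=1: emit SEMI ';'
pos=3: emit ID 'x' (now at pos=4)
pos=5: enter STRING mode
pos=5: emit STR "yes" (now at pos=10)
pos=10: emit ID 'x' (now at pos=11)
pos=12: enter STRING mode
pos=12: ERROR — unterminated string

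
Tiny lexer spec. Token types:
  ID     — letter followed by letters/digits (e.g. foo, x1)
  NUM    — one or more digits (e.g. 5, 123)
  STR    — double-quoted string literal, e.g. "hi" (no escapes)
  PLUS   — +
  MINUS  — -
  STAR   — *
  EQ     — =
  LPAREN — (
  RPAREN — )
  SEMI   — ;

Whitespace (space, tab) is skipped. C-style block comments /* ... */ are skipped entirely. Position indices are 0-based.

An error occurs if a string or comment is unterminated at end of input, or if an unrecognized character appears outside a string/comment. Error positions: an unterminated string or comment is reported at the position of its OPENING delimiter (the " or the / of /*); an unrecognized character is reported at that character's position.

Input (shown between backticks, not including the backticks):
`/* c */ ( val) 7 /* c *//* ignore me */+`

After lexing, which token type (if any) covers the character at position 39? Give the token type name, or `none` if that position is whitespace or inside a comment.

pos=0: enter COMMENT mode (saw '/*')
exit COMMENT mode (now at pos=7)
pos=8: emit LPAREN '('
pos=10: emit ID 'val' (now at pos=13)
pos=13: emit RPAREN ')'
pos=15: emit NUM '7' (now at pos=16)
pos=17: enter COMMENT mode (saw '/*')
exit COMMENT mode (now at pos=24)
pos=24: enter COMMENT mode (saw '/*')
exit COMMENT mode (now at pos=39)
pos=39: emit PLUS '+'
DONE. 5 tokens: [LPAREN, ID, RPAREN, NUM, PLUS]
Position 39: char is '+' -> PLUS

Answer: PLUS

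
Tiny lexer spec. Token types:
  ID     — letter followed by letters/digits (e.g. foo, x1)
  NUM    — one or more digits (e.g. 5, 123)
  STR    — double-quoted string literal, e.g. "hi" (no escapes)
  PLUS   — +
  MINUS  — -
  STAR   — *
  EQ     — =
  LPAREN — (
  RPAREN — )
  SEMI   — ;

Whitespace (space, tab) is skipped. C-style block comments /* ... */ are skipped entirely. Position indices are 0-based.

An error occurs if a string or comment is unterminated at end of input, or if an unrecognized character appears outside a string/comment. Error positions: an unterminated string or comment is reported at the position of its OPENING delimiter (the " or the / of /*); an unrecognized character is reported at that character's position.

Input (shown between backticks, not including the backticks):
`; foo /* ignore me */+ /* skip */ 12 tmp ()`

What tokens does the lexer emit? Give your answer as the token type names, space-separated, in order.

pos=0: emit SEMI ';'
pos=2: emit ID 'foo' (now at pos=5)
pos=6: enter COMMENT mode (saw '/*')
exit COMMENT mode (now at pos=21)
pos=21: emit PLUS '+'
pos=23: enter COMMENT mode (saw '/*')
exit COMMENT mode (now at pos=33)
pos=34: emit NUM '12' (now at pos=36)
pos=37: emit ID 'tmp' (now at pos=40)
pos=41: emit LPAREN '('
pos=42: emit RPAREN ')'
DONE. 7 tokens: [SEMI, ID, PLUS, NUM, ID, LPAREN, RPAREN]

Answer: SEMI ID PLUS NUM ID LPAREN RPAREN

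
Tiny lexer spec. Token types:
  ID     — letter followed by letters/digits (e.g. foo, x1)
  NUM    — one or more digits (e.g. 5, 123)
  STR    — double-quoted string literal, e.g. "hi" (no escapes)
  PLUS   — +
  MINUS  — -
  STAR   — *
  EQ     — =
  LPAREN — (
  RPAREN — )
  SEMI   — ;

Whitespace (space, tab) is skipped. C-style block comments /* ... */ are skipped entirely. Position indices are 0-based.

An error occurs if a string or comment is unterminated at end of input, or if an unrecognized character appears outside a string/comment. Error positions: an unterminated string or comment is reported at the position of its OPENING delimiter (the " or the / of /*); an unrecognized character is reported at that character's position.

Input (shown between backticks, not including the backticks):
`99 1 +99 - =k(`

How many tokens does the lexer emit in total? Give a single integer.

pos=0: emit NUM '99' (now at pos=2)
pos=3: emit NUM '1' (now at pos=4)
pos=5: emit PLUS '+'
pos=6: emit NUM '99' (now at pos=8)
pos=9: emit MINUS '-'
pos=11: emit EQ '='
pos=12: emit ID 'k' (now at pos=13)
pos=13: emit LPAREN '('
DONE. 8 tokens: [NUM, NUM, PLUS, NUM, MINUS, EQ, ID, LPAREN]

Answer: 8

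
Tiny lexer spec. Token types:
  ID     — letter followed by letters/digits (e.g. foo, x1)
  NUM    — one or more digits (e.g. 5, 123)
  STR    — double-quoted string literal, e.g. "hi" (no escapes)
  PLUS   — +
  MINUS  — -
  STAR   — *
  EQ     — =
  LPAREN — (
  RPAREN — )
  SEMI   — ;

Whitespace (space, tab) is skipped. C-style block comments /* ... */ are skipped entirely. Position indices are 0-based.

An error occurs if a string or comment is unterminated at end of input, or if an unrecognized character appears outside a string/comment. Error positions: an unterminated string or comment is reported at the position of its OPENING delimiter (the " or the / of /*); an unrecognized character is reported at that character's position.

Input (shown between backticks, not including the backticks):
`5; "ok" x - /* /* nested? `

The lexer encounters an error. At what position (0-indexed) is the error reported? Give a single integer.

pos=0: emit NUM '5' (now at pos=1)
pos=1: emit SEMI ';'
pos=3: enter STRING mode
pos=3: emit STR "ok" (now at pos=7)
pos=8: emit ID 'x' (now at pos=9)
pos=10: emit MINUS '-'
pos=12: enter COMMENT mode (saw '/*')
pos=12: ERROR — unterminated comment (reached EOF)

Answer: 12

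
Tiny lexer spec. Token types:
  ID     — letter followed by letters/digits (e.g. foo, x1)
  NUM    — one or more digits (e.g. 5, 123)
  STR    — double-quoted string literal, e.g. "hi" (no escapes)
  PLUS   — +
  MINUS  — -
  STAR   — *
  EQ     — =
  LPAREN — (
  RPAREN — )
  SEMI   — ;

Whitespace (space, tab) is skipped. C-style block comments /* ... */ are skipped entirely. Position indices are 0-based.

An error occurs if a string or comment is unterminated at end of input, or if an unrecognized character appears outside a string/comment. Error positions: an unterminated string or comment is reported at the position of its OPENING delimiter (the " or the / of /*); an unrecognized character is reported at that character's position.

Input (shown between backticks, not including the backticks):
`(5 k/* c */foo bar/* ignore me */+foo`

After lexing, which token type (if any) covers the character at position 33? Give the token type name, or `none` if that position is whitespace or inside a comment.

Answer: PLUS

Derivation:
pos=0: emit LPAREN '('
pos=1: emit NUM '5' (now at pos=2)
pos=3: emit ID 'k' (now at pos=4)
pos=4: enter COMMENT mode (saw '/*')
exit COMMENT mode (now at pos=11)
pos=11: emit ID 'foo' (now at pos=14)
pos=15: emit ID 'bar' (now at pos=18)
pos=18: enter COMMENT mode (saw '/*')
exit COMMENT mode (now at pos=33)
pos=33: emit PLUS '+'
pos=34: emit ID 'foo' (now at pos=37)
DONE. 7 tokens: [LPAREN, NUM, ID, ID, ID, PLUS, ID]
Position 33: char is '+' -> PLUS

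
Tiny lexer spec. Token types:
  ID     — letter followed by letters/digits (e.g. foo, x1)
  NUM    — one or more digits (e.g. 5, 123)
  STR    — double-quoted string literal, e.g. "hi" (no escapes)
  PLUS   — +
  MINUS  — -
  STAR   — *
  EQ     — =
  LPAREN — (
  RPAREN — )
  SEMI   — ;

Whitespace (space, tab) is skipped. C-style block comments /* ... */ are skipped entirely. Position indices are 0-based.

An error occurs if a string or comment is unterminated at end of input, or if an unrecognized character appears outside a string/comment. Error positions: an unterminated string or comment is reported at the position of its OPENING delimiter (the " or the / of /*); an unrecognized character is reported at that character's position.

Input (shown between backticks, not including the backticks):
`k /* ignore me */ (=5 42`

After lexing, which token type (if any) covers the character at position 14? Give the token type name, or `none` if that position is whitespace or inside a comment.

Answer: none

Derivation:
pos=0: emit ID 'k' (now at pos=1)
pos=2: enter COMMENT mode (saw '/*')
exit COMMENT mode (now at pos=17)
pos=18: emit LPAREN '('
pos=19: emit EQ '='
pos=20: emit NUM '5' (now at pos=21)
pos=22: emit NUM '42' (now at pos=24)
DONE. 5 tokens: [ID, LPAREN, EQ, NUM, NUM]
Position 14: char is ' ' -> none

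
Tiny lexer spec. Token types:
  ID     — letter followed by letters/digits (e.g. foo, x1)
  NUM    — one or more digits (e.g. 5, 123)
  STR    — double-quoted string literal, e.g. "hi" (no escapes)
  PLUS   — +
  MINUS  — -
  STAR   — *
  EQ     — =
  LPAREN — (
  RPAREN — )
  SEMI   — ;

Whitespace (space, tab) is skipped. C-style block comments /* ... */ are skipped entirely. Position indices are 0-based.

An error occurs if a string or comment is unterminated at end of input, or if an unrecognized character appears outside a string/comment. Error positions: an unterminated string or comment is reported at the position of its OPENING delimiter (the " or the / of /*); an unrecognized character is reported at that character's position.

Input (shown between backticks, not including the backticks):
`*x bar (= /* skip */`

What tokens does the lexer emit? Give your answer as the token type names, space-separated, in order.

Answer: STAR ID ID LPAREN EQ

Derivation:
pos=0: emit STAR '*'
pos=1: emit ID 'x' (now at pos=2)
pos=3: emit ID 'bar' (now at pos=6)
pos=7: emit LPAREN '('
pos=8: emit EQ '='
pos=10: enter COMMENT mode (saw '/*')
exit COMMENT mode (now at pos=20)
DONE. 5 tokens: [STAR, ID, ID, LPAREN, EQ]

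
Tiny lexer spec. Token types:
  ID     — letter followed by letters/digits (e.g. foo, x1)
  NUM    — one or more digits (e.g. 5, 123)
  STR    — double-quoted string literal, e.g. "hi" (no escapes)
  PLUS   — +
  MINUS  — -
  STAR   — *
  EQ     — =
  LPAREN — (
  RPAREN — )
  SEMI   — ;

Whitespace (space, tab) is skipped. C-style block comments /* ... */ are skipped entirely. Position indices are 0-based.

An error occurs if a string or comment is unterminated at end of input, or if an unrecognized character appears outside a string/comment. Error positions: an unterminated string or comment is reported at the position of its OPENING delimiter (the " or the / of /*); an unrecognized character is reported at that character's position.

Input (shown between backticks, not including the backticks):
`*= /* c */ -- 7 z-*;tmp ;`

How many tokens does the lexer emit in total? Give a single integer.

pos=0: emit STAR '*'
pos=1: emit EQ '='
pos=3: enter COMMENT mode (saw '/*')
exit COMMENT mode (now at pos=10)
pos=11: emit MINUS '-'
pos=12: emit MINUS '-'
pos=14: emit NUM '7' (now at pos=15)
pos=16: emit ID 'z' (now at pos=17)
pos=17: emit MINUS '-'
pos=18: emit STAR '*'
pos=19: emit SEMI ';'
pos=20: emit ID 'tmp' (now at pos=23)
pos=24: emit SEMI ';'
DONE. 11 tokens: [STAR, EQ, MINUS, MINUS, NUM, ID, MINUS, STAR, SEMI, ID, SEMI]

Answer: 11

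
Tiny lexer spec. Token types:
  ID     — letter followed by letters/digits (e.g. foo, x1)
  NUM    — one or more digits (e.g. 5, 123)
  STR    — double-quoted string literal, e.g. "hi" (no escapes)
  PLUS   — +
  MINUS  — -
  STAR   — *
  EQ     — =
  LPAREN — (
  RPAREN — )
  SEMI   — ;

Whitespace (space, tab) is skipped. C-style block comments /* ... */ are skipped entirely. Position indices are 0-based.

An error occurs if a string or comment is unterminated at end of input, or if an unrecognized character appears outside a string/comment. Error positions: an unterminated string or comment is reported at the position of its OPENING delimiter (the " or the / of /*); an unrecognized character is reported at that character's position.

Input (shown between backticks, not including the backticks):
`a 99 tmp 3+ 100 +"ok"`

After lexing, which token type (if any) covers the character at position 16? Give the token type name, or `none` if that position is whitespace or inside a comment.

Answer: PLUS

Derivation:
pos=0: emit ID 'a' (now at pos=1)
pos=2: emit NUM '99' (now at pos=4)
pos=5: emit ID 'tmp' (now at pos=8)
pos=9: emit NUM '3' (now at pos=10)
pos=10: emit PLUS '+'
pos=12: emit NUM '100' (now at pos=15)
pos=16: emit PLUS '+'
pos=17: enter STRING mode
pos=17: emit STR "ok" (now at pos=21)
DONE. 8 tokens: [ID, NUM, ID, NUM, PLUS, NUM, PLUS, STR]
Position 16: char is '+' -> PLUS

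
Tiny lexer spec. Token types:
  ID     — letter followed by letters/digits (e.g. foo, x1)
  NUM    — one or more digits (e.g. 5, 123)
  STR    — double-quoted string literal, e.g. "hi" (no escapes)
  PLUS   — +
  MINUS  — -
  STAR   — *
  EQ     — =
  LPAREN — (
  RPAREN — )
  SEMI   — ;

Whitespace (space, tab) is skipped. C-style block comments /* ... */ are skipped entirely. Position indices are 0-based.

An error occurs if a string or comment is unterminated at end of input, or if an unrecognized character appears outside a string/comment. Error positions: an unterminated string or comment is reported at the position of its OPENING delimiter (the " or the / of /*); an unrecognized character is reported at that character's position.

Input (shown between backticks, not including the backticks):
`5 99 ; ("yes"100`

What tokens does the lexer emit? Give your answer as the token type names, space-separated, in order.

Answer: NUM NUM SEMI LPAREN STR NUM

Derivation:
pos=0: emit NUM '5' (now at pos=1)
pos=2: emit NUM '99' (now at pos=4)
pos=5: emit SEMI ';'
pos=7: emit LPAREN '('
pos=8: enter STRING mode
pos=8: emit STR "yes" (now at pos=13)
pos=13: emit NUM '100' (now at pos=16)
DONE. 6 tokens: [NUM, NUM, SEMI, LPAREN, STR, NUM]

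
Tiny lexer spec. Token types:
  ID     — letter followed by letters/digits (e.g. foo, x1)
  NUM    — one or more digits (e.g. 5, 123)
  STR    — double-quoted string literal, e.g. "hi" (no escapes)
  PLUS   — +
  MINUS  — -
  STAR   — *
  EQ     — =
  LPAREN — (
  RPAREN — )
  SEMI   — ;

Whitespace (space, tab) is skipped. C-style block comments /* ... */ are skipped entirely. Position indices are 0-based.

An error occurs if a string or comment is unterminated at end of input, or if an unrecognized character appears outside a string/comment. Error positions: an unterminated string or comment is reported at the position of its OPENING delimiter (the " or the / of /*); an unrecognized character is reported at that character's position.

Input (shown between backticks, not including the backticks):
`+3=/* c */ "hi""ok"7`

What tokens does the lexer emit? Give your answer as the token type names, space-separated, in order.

pos=0: emit PLUS '+'
pos=1: emit NUM '3' (now at pos=2)
pos=2: emit EQ '='
pos=3: enter COMMENT mode (saw '/*')
exit COMMENT mode (now at pos=10)
pos=11: enter STRING mode
pos=11: emit STR "hi" (now at pos=15)
pos=15: enter STRING mode
pos=15: emit STR "ok" (now at pos=19)
pos=19: emit NUM '7' (now at pos=20)
DONE. 6 tokens: [PLUS, NUM, EQ, STR, STR, NUM]

Answer: PLUS NUM EQ STR STR NUM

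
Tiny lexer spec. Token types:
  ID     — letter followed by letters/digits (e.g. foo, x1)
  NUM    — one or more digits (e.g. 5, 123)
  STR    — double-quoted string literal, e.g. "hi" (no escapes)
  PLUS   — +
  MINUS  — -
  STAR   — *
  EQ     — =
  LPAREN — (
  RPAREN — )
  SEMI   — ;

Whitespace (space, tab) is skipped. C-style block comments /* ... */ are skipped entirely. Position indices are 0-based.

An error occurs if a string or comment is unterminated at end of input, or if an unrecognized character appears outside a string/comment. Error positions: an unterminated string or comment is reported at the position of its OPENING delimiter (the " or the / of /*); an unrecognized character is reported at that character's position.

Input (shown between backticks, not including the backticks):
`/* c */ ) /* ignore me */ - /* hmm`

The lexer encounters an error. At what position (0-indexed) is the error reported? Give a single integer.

pos=0: enter COMMENT mode (saw '/*')
exit COMMENT mode (now at pos=7)
pos=8: emit RPAREN ')'
pos=10: enter COMMENT mode (saw '/*')
exit COMMENT mode (now at pos=25)
pos=26: emit MINUS '-'
pos=28: enter COMMENT mode (saw '/*')
pos=28: ERROR — unterminated comment (reached EOF)

Answer: 28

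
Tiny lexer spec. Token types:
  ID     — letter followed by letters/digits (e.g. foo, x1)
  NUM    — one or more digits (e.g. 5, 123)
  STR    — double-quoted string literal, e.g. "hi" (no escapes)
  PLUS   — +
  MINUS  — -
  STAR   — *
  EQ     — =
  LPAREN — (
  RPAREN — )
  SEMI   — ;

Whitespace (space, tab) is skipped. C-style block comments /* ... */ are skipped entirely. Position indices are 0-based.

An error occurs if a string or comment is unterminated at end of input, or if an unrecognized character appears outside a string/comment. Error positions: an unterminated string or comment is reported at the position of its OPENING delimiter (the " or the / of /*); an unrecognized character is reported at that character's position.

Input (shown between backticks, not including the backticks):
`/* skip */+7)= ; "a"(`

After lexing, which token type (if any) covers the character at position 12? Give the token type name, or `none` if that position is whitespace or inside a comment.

pos=0: enter COMMENT mode (saw '/*')
exit COMMENT mode (now at pos=10)
pos=10: emit PLUS '+'
pos=11: emit NUM '7' (now at pos=12)
pos=12: emit RPAREN ')'
pos=13: emit EQ '='
pos=15: emit SEMI ';'
pos=17: enter STRING mode
pos=17: emit STR "a" (now at pos=20)
pos=20: emit LPAREN '('
DONE. 7 tokens: [PLUS, NUM, RPAREN, EQ, SEMI, STR, LPAREN]
Position 12: char is ')' -> RPAREN

Answer: RPAREN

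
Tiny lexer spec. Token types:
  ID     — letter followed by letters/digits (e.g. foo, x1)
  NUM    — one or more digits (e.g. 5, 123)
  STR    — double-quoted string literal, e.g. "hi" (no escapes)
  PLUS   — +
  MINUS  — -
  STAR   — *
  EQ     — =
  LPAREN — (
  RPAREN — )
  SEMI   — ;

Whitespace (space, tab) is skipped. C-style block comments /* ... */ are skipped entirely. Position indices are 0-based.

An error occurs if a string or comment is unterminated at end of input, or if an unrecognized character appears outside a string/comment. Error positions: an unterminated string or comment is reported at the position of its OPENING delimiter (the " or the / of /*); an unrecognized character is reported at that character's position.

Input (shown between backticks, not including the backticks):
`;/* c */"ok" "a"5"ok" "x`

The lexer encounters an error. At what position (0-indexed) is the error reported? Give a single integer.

pos=0: emit SEMI ';'
pos=1: enter COMMENT mode (saw '/*')
exit COMMENT mode (now at pos=8)
pos=8: enter STRING mode
pos=8: emit STR "ok" (now at pos=12)
pos=13: enter STRING mode
pos=13: emit STR "a" (now at pos=16)
pos=16: emit NUM '5' (now at pos=17)
pos=17: enter STRING mode
pos=17: emit STR "ok" (now at pos=21)
pos=22: enter STRING mode
pos=22: ERROR — unterminated string

Answer: 22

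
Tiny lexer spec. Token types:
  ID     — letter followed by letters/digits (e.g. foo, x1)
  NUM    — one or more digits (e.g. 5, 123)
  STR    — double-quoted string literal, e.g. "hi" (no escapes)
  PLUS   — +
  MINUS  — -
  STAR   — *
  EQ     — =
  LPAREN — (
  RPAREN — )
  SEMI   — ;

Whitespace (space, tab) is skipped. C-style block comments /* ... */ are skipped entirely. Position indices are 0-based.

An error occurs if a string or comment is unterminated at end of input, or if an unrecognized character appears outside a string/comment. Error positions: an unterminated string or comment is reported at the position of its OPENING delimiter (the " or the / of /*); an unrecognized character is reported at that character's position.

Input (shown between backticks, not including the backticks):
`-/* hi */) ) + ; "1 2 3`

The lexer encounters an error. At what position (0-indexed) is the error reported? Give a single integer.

pos=0: emit MINUS '-'
pos=1: enter COMMENT mode (saw '/*')
exit COMMENT mode (now at pos=9)
pos=9: emit RPAREN ')'
pos=11: emit RPAREN ')'
pos=13: emit PLUS '+'
pos=15: emit SEMI ';'
pos=17: enter STRING mode
pos=17: ERROR — unterminated string

Answer: 17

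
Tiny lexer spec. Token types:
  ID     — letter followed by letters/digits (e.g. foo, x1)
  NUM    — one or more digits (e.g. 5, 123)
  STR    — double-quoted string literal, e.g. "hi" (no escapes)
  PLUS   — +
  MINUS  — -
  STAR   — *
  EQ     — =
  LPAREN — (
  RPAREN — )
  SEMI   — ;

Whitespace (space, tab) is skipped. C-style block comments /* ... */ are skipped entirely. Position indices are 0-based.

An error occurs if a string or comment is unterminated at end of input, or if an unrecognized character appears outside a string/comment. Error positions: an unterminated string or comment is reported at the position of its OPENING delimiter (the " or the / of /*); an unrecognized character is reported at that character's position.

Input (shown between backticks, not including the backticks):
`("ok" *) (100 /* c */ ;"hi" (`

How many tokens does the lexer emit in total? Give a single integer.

Answer: 9

Derivation:
pos=0: emit LPAREN '('
pos=1: enter STRING mode
pos=1: emit STR "ok" (now at pos=5)
pos=6: emit STAR '*'
pos=7: emit RPAREN ')'
pos=9: emit LPAREN '('
pos=10: emit NUM '100' (now at pos=13)
pos=14: enter COMMENT mode (saw '/*')
exit COMMENT mode (now at pos=21)
pos=22: emit SEMI ';'
pos=23: enter STRING mode
pos=23: emit STR "hi" (now at pos=27)
pos=28: emit LPAREN '('
DONE. 9 tokens: [LPAREN, STR, STAR, RPAREN, LPAREN, NUM, SEMI, STR, LPAREN]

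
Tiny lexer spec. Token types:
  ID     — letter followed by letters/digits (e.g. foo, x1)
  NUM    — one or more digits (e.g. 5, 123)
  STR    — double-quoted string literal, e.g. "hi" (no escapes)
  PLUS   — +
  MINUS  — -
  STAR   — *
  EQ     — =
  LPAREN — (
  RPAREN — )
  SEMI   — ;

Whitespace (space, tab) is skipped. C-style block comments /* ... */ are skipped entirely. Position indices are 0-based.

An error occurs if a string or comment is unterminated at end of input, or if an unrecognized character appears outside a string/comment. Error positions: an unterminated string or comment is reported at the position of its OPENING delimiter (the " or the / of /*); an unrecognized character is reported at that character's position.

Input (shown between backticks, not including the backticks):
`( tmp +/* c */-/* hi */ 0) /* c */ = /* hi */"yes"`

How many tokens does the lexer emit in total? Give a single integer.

pos=0: emit LPAREN '('
pos=2: emit ID 'tmp' (now at pos=5)
pos=6: emit PLUS '+'
pos=7: enter COMMENT mode (saw '/*')
exit COMMENT mode (now at pos=14)
pos=14: emit MINUS '-'
pos=15: enter COMMENT mode (saw '/*')
exit COMMENT mode (now at pos=23)
pos=24: emit NUM '0' (now at pos=25)
pos=25: emit RPAREN ')'
pos=27: enter COMMENT mode (saw '/*')
exit COMMENT mode (now at pos=34)
pos=35: emit EQ '='
pos=37: enter COMMENT mode (saw '/*')
exit COMMENT mode (now at pos=45)
pos=45: enter STRING mode
pos=45: emit STR "yes" (now at pos=50)
DONE. 8 tokens: [LPAREN, ID, PLUS, MINUS, NUM, RPAREN, EQ, STR]

Answer: 8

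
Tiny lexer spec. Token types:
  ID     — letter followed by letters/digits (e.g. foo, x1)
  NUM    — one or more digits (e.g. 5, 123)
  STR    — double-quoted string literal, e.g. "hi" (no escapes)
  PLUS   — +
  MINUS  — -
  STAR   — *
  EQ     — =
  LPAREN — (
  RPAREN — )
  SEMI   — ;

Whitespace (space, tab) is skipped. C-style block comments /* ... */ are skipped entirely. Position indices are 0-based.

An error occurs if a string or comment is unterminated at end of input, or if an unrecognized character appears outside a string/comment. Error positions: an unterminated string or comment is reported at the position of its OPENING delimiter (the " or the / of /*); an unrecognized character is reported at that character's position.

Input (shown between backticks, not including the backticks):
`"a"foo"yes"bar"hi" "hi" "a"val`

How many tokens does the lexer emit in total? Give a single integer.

pos=0: enter STRING mode
pos=0: emit STR "a" (now at pos=3)
pos=3: emit ID 'foo' (now at pos=6)
pos=6: enter STRING mode
pos=6: emit STR "yes" (now at pos=11)
pos=11: emit ID 'bar' (now at pos=14)
pos=14: enter STRING mode
pos=14: emit STR "hi" (now at pos=18)
pos=19: enter STRING mode
pos=19: emit STR "hi" (now at pos=23)
pos=24: enter STRING mode
pos=24: emit STR "a" (now at pos=27)
pos=27: emit ID 'val' (now at pos=30)
DONE. 8 tokens: [STR, ID, STR, ID, STR, STR, STR, ID]

Answer: 8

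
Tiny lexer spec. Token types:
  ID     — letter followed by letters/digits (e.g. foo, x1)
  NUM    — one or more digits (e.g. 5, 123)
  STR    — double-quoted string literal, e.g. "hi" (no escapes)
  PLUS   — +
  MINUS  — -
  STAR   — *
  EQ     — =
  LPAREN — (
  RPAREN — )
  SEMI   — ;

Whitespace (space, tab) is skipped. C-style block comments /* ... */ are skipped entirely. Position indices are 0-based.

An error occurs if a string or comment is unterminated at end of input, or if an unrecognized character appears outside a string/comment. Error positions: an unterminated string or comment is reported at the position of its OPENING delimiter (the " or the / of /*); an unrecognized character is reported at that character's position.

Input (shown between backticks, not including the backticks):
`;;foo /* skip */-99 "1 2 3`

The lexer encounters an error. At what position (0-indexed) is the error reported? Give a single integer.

pos=0: emit SEMI ';'
pos=1: emit SEMI ';'
pos=2: emit ID 'foo' (now at pos=5)
pos=6: enter COMMENT mode (saw '/*')
exit COMMENT mode (now at pos=16)
pos=16: emit MINUS '-'
pos=17: emit NUM '99' (now at pos=19)
pos=20: enter STRING mode
pos=20: ERROR — unterminated string

Answer: 20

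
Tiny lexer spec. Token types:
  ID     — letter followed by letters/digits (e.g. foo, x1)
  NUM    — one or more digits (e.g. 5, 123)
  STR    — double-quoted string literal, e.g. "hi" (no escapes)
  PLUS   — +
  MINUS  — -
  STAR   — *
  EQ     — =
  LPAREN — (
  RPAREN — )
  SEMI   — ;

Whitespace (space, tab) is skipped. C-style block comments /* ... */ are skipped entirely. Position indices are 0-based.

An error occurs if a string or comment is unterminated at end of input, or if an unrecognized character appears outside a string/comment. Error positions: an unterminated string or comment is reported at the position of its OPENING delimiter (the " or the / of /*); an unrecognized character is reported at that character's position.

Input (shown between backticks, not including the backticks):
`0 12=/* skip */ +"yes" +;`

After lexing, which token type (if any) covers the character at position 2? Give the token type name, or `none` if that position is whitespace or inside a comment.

Answer: NUM

Derivation:
pos=0: emit NUM '0' (now at pos=1)
pos=2: emit NUM '12' (now at pos=4)
pos=4: emit EQ '='
pos=5: enter COMMENT mode (saw '/*')
exit COMMENT mode (now at pos=15)
pos=16: emit PLUS '+'
pos=17: enter STRING mode
pos=17: emit STR "yes" (now at pos=22)
pos=23: emit PLUS '+'
pos=24: emit SEMI ';'
DONE. 7 tokens: [NUM, NUM, EQ, PLUS, STR, PLUS, SEMI]
Position 2: char is '1' -> NUM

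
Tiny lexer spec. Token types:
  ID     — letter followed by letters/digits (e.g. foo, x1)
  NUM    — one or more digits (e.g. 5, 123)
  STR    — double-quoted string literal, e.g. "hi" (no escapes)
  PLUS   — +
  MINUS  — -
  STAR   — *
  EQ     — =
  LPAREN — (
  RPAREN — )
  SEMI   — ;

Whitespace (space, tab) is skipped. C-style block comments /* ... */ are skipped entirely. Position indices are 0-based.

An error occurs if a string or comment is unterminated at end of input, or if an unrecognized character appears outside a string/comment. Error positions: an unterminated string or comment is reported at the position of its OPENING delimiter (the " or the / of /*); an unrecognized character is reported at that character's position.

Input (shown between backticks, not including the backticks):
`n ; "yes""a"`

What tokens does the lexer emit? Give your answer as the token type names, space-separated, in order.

Answer: ID SEMI STR STR

Derivation:
pos=0: emit ID 'n' (now at pos=1)
pos=2: emit SEMI ';'
pos=4: enter STRING mode
pos=4: emit STR "yes" (now at pos=9)
pos=9: enter STRING mode
pos=9: emit STR "a" (now at pos=12)
DONE. 4 tokens: [ID, SEMI, STR, STR]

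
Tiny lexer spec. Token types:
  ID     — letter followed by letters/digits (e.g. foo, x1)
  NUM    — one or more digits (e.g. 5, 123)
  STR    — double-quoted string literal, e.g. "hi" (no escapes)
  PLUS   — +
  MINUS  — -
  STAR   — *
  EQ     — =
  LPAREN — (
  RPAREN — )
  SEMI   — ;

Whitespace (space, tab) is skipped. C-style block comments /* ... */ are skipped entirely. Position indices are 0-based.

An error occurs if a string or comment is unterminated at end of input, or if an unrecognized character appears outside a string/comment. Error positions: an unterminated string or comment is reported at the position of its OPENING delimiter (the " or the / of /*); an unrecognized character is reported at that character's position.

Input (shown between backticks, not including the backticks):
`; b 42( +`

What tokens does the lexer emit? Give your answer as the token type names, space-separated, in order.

Answer: SEMI ID NUM LPAREN PLUS

Derivation:
pos=0: emit SEMI ';'
pos=2: emit ID 'b' (now at pos=3)
pos=4: emit NUM '42' (now at pos=6)
pos=6: emit LPAREN '('
pos=8: emit PLUS '+'
DONE. 5 tokens: [SEMI, ID, NUM, LPAREN, PLUS]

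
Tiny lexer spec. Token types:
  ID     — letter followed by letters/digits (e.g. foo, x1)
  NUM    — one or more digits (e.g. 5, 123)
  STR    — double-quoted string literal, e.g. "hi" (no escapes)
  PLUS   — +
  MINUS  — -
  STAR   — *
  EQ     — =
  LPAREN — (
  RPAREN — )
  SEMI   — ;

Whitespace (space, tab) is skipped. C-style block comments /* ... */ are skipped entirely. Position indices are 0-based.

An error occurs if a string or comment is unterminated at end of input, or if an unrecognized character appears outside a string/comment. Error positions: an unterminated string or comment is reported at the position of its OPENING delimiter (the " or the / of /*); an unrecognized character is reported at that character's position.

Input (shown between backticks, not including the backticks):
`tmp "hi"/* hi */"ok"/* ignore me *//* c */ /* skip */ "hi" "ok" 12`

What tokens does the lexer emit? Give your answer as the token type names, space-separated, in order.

Answer: ID STR STR STR STR NUM

Derivation:
pos=0: emit ID 'tmp' (now at pos=3)
pos=4: enter STRING mode
pos=4: emit STR "hi" (now at pos=8)
pos=8: enter COMMENT mode (saw '/*')
exit COMMENT mode (now at pos=16)
pos=16: enter STRING mode
pos=16: emit STR "ok" (now at pos=20)
pos=20: enter COMMENT mode (saw '/*')
exit COMMENT mode (now at pos=35)
pos=35: enter COMMENT mode (saw '/*')
exit COMMENT mode (now at pos=42)
pos=43: enter COMMENT mode (saw '/*')
exit COMMENT mode (now at pos=53)
pos=54: enter STRING mode
pos=54: emit STR "hi" (now at pos=58)
pos=59: enter STRING mode
pos=59: emit STR "ok" (now at pos=63)
pos=64: emit NUM '12' (now at pos=66)
DONE. 6 tokens: [ID, STR, STR, STR, STR, NUM]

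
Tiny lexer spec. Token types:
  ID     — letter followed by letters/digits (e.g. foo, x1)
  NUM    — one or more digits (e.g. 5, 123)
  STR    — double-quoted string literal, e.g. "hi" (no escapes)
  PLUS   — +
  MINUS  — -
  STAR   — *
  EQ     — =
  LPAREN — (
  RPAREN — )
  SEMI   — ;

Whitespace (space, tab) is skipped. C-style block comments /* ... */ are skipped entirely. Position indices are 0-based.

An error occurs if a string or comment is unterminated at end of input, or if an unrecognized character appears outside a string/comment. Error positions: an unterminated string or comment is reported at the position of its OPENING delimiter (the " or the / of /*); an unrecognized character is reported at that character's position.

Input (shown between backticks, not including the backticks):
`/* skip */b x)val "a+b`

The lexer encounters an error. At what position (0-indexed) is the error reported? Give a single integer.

Answer: 18

Derivation:
pos=0: enter COMMENT mode (saw '/*')
exit COMMENT mode (now at pos=10)
pos=10: emit ID 'b' (now at pos=11)
pos=12: emit ID 'x' (now at pos=13)
pos=13: emit RPAREN ')'
pos=14: emit ID 'val' (now at pos=17)
pos=18: enter STRING mode
pos=18: ERROR — unterminated string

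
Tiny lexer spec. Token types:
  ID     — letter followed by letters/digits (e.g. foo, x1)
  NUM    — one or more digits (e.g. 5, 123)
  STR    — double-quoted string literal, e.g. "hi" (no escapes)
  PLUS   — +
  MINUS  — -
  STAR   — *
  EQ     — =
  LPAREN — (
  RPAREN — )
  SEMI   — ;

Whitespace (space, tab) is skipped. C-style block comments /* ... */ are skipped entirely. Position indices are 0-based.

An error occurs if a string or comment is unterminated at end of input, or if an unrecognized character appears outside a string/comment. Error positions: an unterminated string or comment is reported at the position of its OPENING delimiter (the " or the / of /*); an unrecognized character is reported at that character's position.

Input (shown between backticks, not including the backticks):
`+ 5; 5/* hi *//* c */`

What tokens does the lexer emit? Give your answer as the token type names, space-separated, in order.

pos=0: emit PLUS '+'
pos=2: emit NUM '5' (now at pos=3)
pos=3: emit SEMI ';'
pos=5: emit NUM '5' (now at pos=6)
pos=6: enter COMMENT mode (saw '/*')
exit COMMENT mode (now at pos=14)
pos=14: enter COMMENT mode (saw '/*')
exit COMMENT mode (now at pos=21)
DONE. 4 tokens: [PLUS, NUM, SEMI, NUM]

Answer: PLUS NUM SEMI NUM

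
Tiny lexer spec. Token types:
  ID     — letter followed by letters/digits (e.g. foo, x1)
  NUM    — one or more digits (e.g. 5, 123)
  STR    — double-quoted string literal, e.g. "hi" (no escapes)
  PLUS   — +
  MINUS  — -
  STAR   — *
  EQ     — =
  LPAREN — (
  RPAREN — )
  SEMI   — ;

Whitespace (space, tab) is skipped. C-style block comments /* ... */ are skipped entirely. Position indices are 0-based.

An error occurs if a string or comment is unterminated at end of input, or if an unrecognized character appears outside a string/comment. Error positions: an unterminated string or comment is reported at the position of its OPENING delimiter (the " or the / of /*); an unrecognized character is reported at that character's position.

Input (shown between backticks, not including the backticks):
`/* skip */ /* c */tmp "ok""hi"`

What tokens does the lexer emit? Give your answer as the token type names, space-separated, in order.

pos=0: enter COMMENT mode (saw '/*')
exit COMMENT mode (now at pos=10)
pos=11: enter COMMENT mode (saw '/*')
exit COMMENT mode (now at pos=18)
pos=18: emit ID 'tmp' (now at pos=21)
pos=22: enter STRING mode
pos=22: emit STR "ok" (now at pos=26)
pos=26: enter STRING mode
pos=26: emit STR "hi" (now at pos=30)
DONE. 3 tokens: [ID, STR, STR]

Answer: ID STR STR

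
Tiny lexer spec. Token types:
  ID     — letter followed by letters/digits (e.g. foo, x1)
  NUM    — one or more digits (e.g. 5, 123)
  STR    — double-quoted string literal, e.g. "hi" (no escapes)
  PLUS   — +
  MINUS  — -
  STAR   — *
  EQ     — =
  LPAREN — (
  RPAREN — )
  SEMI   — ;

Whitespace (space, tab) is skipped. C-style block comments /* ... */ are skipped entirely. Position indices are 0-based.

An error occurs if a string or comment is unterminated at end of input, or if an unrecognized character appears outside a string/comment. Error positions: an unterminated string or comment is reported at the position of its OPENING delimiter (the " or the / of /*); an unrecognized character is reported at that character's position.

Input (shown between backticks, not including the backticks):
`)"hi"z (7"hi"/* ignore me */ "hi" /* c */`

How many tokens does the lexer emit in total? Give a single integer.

Answer: 7

Derivation:
pos=0: emit RPAREN ')'
pos=1: enter STRING mode
pos=1: emit STR "hi" (now at pos=5)
pos=5: emit ID 'z' (now at pos=6)
pos=7: emit LPAREN '('
pos=8: emit NUM '7' (now at pos=9)
pos=9: enter STRING mode
pos=9: emit STR "hi" (now at pos=13)
pos=13: enter COMMENT mode (saw '/*')
exit COMMENT mode (now at pos=28)
pos=29: enter STRING mode
pos=29: emit STR "hi" (now at pos=33)
pos=34: enter COMMENT mode (saw '/*')
exit COMMENT mode (now at pos=41)
DONE. 7 tokens: [RPAREN, STR, ID, LPAREN, NUM, STR, STR]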